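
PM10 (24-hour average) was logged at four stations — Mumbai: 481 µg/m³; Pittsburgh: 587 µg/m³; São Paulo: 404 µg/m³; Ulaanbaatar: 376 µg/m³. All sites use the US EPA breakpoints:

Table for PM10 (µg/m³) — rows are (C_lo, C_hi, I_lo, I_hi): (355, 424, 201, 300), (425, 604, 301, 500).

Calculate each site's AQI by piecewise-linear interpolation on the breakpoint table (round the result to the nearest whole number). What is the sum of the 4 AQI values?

1346

Mumbai 481: bracket 425–604 → index 301–500; slope 199/179, offset 56.
AQI = 301 + 199/179·56 ≈ 363.26 ⇒ 363.
Pittsburgh: 587 ∈ [425, 604] ↔ index [301, 500].
301 + (587−425)·(500−301)/(604−425) = 301 + 162·199/179 ≈ 481.10, so AQI = 481.
São Paulo: row 355–424 (AQI 201–300). (300−201)·(404−355)/(424−355) + 201 = 99·49/69 + 201 ≈ 271.30 → 271.
Ulaanbaatar: 376 lies in 355–424, so I_lo=201, I_hi=300, C_lo=355, C_hi=424.
(300−201)/(424−355) × (376−355) + 201 = 99/69 × 21 + 201 ≈ 231.13 → 231.
AQIs: Mumbai=363, Pittsburgh=481, São Paulo=271, Ulaanbaatar=231. Sum = 363 + 481 + 271 + 231 = 1346.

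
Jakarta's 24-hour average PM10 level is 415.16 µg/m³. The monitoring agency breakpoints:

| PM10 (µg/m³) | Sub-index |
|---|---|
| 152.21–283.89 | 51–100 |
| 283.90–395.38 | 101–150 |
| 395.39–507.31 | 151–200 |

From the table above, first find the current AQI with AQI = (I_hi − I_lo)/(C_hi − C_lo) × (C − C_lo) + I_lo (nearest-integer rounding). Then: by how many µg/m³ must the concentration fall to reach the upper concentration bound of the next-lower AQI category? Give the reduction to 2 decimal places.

19.78

PM10 415.16: bracket 395.39–507.31 → index 151–200; slope 49/111.92, offset 19.77.
AQI = 151 + 49/111.92·19.77 ≈ 159.66 ⇒ 160.
Current AQI 160 is in the Unhealthy range (151–200). The next-lower category tops out at AQI 150, whose upper concentration bound is 395.38 µg/m³.
Reduction needed = 415.16 − 395.38 = 19.78 µg/m³.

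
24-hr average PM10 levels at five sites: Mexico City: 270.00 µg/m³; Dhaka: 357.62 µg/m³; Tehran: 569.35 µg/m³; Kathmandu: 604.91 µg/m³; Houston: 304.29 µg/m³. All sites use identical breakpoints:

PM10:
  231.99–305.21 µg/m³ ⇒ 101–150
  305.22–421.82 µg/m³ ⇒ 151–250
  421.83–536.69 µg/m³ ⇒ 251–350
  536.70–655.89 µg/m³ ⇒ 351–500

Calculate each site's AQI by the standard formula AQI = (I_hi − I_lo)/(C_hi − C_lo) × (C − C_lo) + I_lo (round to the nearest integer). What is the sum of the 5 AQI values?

1298

Mexico City: 270.00 ∈ [231.99, 305.21] ↔ index [101, 150].
101 + (270.00−231.99)·(150−101)/(305.21−231.99) = 101 + 38.01·49/73.22 ≈ 126.44, so AQI = 126.
Dhaka 357.62: bracket 305.22–421.82 → index 151–250; slope 99/116.60, offset 52.40.
AQI = 151 + 99/116.60·52.40 ≈ 195.49 ⇒ 195.
Tehran: 569.35 ∈ [536.70, 655.89] ↔ index [351, 500].
351 + (569.35−536.70)·(500−351)/(655.89−536.70) = 351 + 32.65·149/119.19 ≈ 391.82, so AQI = 392.
Kathmandu 604.91: bracket 536.70–655.89 → index 351–500; slope 149/119.19, offset 68.21.
AQI = 351 + 149/119.19·68.21 ≈ 436.27 ⇒ 436.
Houston 304.29: bracket 231.99–305.21 → index 101–150; slope 49/73.22, offset 72.30.
AQI = 101 + 49/73.22·72.30 ≈ 149.38 ⇒ 149.
AQIs: Mexico City=126, Dhaka=195, Tehran=392, Kathmandu=436, Houston=149. Sum = 126 + 195 + 392 + 436 + 149 = 1298.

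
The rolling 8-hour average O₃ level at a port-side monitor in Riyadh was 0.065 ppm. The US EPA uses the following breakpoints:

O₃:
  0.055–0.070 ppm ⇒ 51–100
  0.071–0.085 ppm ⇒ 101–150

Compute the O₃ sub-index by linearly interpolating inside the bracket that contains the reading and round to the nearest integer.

84

O₃: 0.065 lies in 0.055–0.070, so I_lo=51, I_hi=100, C_lo=0.055, C_hi=0.070.
(100−51)/(0.070−0.055) × (0.065−0.055) + 51 = 49/0.015 × 0.010 + 51 ≈ 83.67 → 84.
AQI 84 falls in the Moderate category.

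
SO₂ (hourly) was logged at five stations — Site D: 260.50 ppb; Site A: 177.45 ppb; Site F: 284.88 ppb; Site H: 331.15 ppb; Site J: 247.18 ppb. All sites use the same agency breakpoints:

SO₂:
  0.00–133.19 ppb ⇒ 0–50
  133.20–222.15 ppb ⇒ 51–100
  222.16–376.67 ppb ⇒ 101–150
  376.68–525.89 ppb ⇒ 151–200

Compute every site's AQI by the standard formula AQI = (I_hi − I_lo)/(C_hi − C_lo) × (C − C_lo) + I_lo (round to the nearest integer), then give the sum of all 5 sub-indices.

Site D: 260.50 ∈ [222.16, 376.67] ↔ index [101, 150].
101 + (260.50−222.16)·(150−101)/(376.67−222.16) = 101 + 38.34·49/154.51 ≈ 113.16, so AQI = 113.
Site A: 177.45 lies in 133.20–222.15, so I_lo=51, I_hi=100, C_lo=133.20, C_hi=222.15.
(100−51)/(222.15−133.20) × (177.45−133.20) + 51 = 49/88.95 × 44.25 + 51 ≈ 75.38 → 75.
Site F: row 222.16–376.67 (AQI 101–150). (150−101)·(284.88−222.16)/(376.67−222.16) + 101 = 49·62.72/154.51 + 101 ≈ 120.89 → 121.
Site H: row 222.16–376.67 (AQI 101–150). (150−101)·(331.15−222.16)/(376.67−222.16) + 101 = 49·108.99/154.51 + 101 ≈ 135.56 → 136.
Site J: 247.18 ∈ [222.16, 376.67] ↔ index [101, 150].
101 + (247.18−222.16)·(150−101)/(376.67−222.16) = 101 + 25.02·49/154.51 ≈ 108.93, so AQI = 109.
AQIs: Site D=113, Site A=75, Site F=121, Site H=136, Site J=109. Sum = 113 + 75 + 121 + 136 + 109 = 554.

554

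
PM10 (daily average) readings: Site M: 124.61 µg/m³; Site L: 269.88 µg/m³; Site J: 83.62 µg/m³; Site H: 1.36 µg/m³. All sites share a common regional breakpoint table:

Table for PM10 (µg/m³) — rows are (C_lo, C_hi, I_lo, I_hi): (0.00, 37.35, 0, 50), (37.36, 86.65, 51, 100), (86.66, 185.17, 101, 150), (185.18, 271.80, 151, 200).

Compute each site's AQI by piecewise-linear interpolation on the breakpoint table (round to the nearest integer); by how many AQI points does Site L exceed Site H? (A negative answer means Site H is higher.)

197

Site M 124.61: bracket 86.66–185.17 → index 101–150; slope 49/98.51, offset 37.95.
AQI = 101 + 49/98.51·37.95 ≈ 119.88 ⇒ 120.
Site L 269.88: bracket 185.18–271.80 → index 151–200; slope 49/86.62, offset 84.70.
AQI = 151 + 49/86.62·84.70 ≈ 198.91 ⇒ 199.
Site J 83.62: bracket 37.36–86.65 → index 51–100; slope 49/49.29, offset 46.26.
AQI = 51 + 49/49.29·46.26 ≈ 96.99 ⇒ 97.
Site H: row 0.00–37.35 (AQI 0–50). (50−0)·(1.36−0.00)/(37.35−0.00) + 0 = 50·1.36/37.35 + 0 ≈ 1.82 → 2.
AQIs: Site M=120, Site L=199, Site J=97, Site H=2. Site L (199) − Site H (2) = 197.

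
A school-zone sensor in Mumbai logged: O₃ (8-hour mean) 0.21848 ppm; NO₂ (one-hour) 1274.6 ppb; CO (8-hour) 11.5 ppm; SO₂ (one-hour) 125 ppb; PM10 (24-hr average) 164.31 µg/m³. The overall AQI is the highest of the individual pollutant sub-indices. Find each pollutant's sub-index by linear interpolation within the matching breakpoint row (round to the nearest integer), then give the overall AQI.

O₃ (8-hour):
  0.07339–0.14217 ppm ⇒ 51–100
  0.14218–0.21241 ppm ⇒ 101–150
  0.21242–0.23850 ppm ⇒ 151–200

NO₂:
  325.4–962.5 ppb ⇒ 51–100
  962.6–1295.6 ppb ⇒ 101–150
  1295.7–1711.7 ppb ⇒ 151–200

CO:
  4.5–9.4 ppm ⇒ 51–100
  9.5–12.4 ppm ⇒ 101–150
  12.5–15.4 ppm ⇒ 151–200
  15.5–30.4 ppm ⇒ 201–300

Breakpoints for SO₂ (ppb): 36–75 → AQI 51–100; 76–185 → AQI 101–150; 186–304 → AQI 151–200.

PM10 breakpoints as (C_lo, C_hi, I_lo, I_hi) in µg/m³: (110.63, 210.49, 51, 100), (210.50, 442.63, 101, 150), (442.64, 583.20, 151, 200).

O₃: 0.21848 lies in 0.21242–0.23850, so I_lo=151, I_hi=200, C_lo=0.21242, C_hi=0.23850.
(200−151)/(0.23850−0.21242) × (0.21848−0.21242) + 151 = 49/0.02608 × 0.00606 + 151 ≈ 162.39 → 162.
NO₂: 1274.6 lies in 962.6–1295.6, so I_lo=101, I_hi=150, C_lo=962.6, C_hi=1295.6.
(150−101)/(1295.6−962.6) × (1274.6−962.6) + 101 = 49/333.0 × 312.0 + 101 ≈ 146.91 → 147.
CO: row 9.5–12.4 (AQI 101–150). (150−101)·(11.5−9.5)/(12.4−9.5) + 101 = 49·2.0/2.9 + 101 ≈ 134.79 → 135.
SO₂: row 76–185 (AQI 101–150). (150−101)·(125−76)/(185−76) + 101 = 49·49/109 + 101 ≈ 123.03 → 123.
PM10 164.31: bracket 110.63–210.49 → index 51–100; slope 49/99.86, offset 53.68.
AQI = 51 + 49/99.86·53.68 ≈ 77.34 ⇒ 77.
Sub-indices: O₃→162, NO₂→147, CO→135, SO₂→123, PM10→77. Overall AQI = max = 162; dominant pollutant is O₃.

162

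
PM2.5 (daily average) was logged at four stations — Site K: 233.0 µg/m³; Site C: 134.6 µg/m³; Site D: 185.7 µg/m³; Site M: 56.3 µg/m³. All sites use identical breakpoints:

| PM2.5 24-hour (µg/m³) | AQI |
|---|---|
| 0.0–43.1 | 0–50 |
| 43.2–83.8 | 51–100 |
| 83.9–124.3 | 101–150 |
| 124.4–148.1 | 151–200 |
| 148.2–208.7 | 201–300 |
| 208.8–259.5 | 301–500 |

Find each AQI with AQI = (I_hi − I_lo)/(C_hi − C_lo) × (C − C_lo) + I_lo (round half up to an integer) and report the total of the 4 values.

Site K: 233.0 ∈ [208.8, 259.5] ↔ index [301, 500].
301 + (233.0−208.8)·(500−301)/(259.5−208.8) = 301 + 24.2·199/50.7 ≈ 395.99, so AQI = 396.
Site C: 134.6 ∈ [124.4, 148.1] ↔ index [151, 200].
151 + (134.6−124.4)·(200−151)/(148.1−124.4) = 151 + 10.2·49/23.7 ≈ 172.09, so AQI = 172.
Site D: row 148.2–208.7 (AQI 201–300). (300−201)·(185.7−148.2)/(208.7−148.2) + 201 = 99·37.5/60.5 + 201 ≈ 262.36 → 262.
Site M: 56.3 ∈ [43.2, 83.8] ↔ index [51, 100].
51 + (56.3−43.2)·(100−51)/(83.8−43.2) = 51 + 13.1·49/40.6 ≈ 66.81, so AQI = 67.
AQIs: Site K=396, Site C=172, Site D=262, Site M=67. Sum = 396 + 172 + 262 + 67 = 897.

897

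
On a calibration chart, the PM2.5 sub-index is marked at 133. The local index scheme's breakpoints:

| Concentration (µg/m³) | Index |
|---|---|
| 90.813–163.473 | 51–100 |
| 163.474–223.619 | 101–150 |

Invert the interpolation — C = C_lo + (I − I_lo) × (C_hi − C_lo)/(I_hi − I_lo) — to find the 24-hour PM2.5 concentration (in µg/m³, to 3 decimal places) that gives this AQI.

202.752

AQI 133 lies in the 101–150 band, which corresponds to 163.474–223.619 µg/m³.
C = 163.474 + (133−101)×(223.619−163.474)/(150−101) = 163.474 + 32×60.145/49 ≈ 202.75237 µg/m³ → 202.752 µg/m³ to 3 dp.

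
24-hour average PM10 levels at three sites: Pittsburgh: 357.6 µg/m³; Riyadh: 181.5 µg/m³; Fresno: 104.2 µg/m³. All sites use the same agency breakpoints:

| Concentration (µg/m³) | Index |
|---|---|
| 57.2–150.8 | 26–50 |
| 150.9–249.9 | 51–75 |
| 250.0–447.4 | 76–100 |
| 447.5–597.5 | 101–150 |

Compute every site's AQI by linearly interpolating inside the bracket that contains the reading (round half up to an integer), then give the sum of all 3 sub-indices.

Pittsburgh: 357.6 lies in 250.0–447.4, so I_lo=76, I_hi=100, C_lo=250.0, C_hi=447.4.
(100−76)/(447.4−250.0) × (357.6−250.0) + 76 = 24/197.4 × 107.6 + 76 ≈ 89.08 → 89.
Riyadh: 181.5 lies in 150.9–249.9, so I_lo=51, I_hi=75, C_lo=150.9, C_hi=249.9.
(75−51)/(249.9−150.9) × (181.5−150.9) + 51 = 24/99.0 × 30.6 + 51 ≈ 58.42 → 58.
Fresno: row 57.2–150.8 (AQI 26–50). (50−26)·(104.2−57.2)/(150.8−57.2) + 26 = 24·47.0/93.6 + 26 ≈ 38.05 → 38.
AQIs: Pittsburgh=89, Riyadh=58, Fresno=38. Sum = 89 + 58 + 38 = 185.

185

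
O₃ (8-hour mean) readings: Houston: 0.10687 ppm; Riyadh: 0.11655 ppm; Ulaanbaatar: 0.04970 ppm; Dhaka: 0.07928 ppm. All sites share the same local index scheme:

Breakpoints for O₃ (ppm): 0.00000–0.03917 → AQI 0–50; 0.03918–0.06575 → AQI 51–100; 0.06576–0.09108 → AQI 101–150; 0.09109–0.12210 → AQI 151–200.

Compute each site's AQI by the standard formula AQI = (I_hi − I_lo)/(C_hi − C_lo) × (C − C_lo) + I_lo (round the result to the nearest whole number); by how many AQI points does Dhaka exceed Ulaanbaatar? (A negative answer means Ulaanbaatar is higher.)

57

Houston 0.10687: bracket 0.09109–0.12210 → index 151–200; slope 49/0.03101, offset 0.01578.
AQI = 151 + 49/0.03101·0.01578 ≈ 175.93 ⇒ 176.
Riyadh: 0.11655 lies in 0.09109–0.12210, so I_lo=151, I_hi=200, C_lo=0.09109, C_hi=0.12210.
(200−151)/(0.12210−0.09109) × (0.11655−0.09109) + 151 = 49/0.03101 × 0.02546 + 151 ≈ 191.23 → 191.
Ulaanbaatar: 0.04970 ∈ [0.03918, 0.06575] ↔ index [51, 100].
51 + (0.04970−0.03918)·(100−51)/(0.06575−0.03918) = 51 + 0.01052·49/0.02657 ≈ 70.40, so AQI = 70.
Dhaka 0.07928: bracket 0.06576–0.09108 → index 101–150; slope 49/0.02532, offset 0.01352.
AQI = 101 + 49/0.02532·0.01352 ≈ 127.16 ⇒ 127.
AQIs: Houston=176, Riyadh=191, Ulaanbaatar=70, Dhaka=127. Dhaka (127) − Ulaanbaatar (70) = 57.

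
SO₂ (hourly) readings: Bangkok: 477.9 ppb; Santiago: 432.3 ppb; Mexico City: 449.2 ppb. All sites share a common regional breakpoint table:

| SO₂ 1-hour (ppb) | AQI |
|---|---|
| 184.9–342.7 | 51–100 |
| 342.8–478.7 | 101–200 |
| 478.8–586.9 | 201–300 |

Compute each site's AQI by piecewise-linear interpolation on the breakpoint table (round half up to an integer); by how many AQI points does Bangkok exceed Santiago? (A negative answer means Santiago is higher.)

Bangkok 477.9: bracket 342.8–478.7 → index 101–200; slope 99/135.9, offset 135.1.
AQI = 101 + 99/135.9·135.1 ≈ 199.42 ⇒ 199.
Santiago: 432.3 lies in 342.8–478.7, so I_lo=101, I_hi=200, C_lo=342.8, C_hi=478.7.
(200−101)/(478.7−342.8) × (432.3−342.8) + 101 = 99/135.9 × 89.5 + 101 ≈ 166.20 → 166.
Mexico City: 449.2 lies in 342.8–478.7, so I_lo=101, I_hi=200, C_lo=342.8, C_hi=478.7.
(200−101)/(478.7−342.8) × (449.2−342.8) + 101 = 99/135.9 × 106.4 + 101 ≈ 178.51 → 179.
AQIs: Bangkok=199, Santiago=166, Mexico City=179. Bangkok (199) − Santiago (166) = 33.

33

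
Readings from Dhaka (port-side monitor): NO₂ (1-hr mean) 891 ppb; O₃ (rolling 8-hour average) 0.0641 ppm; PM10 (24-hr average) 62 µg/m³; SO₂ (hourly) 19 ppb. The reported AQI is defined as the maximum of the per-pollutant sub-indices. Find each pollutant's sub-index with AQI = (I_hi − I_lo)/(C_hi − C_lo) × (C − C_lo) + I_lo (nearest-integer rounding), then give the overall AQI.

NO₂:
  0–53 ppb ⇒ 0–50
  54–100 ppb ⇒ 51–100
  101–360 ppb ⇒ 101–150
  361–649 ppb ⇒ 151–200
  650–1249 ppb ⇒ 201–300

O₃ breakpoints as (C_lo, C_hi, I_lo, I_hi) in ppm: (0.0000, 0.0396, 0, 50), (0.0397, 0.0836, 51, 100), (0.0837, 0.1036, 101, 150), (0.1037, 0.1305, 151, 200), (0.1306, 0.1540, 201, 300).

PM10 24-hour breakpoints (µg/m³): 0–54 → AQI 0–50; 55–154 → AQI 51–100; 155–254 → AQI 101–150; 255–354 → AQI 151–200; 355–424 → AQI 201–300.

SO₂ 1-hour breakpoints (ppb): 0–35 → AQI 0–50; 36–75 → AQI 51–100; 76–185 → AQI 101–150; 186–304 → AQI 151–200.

NO₂: row 650–1249 (AQI 201–300). (300−201)·(891−650)/(1249−650) + 201 = 99·241/599 + 201 ≈ 240.83 → 241.
O₃: 0.0641 lies in 0.0397–0.0836, so I_lo=51, I_hi=100, C_lo=0.0397, C_hi=0.0836.
(100−51)/(0.0836−0.0397) × (0.0641−0.0397) + 51 = 49/0.0439 × 0.0244 + 51 ≈ 78.23 → 78.
PM10: 62 lies in 55–154, so I_lo=51, I_hi=100, C_lo=55, C_hi=154.
(100−51)/(154−55) × (62−55) + 51 = 49/99 × 7 + 51 ≈ 54.46 → 54.
SO₂: 19 ∈ [0, 35] ↔ index [0, 50].
0 + (19−0)·(50−0)/(35−0) = 0 + 19·50/35 ≈ 27.14, so AQI = 27.
Sub-indices: NO₂→241, O₃→78, PM10→54, SO₂→27. Overall AQI = max = 241; dominant pollutant is NO₂.
AQI 241: Very Unhealthy.

241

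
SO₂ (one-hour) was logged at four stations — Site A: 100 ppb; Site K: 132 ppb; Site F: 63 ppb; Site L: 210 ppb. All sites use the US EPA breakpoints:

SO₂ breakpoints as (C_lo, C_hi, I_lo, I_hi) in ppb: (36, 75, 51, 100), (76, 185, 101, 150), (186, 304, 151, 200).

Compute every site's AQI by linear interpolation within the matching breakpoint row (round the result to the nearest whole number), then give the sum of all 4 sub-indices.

Site A: 100 ∈ [76, 185] ↔ index [101, 150].
101 + (100−76)·(150−101)/(185−76) = 101 + 24·49/109 ≈ 111.79, so AQI = 112.
Site K: 132 lies in 76–185, so I_lo=101, I_hi=150, C_lo=76, C_hi=185.
(150−101)/(185−76) × (132−76) + 101 = 49/109 × 56 + 101 ≈ 126.17 → 126.
Site F 63: bracket 36–75 → index 51–100; slope 49/39, offset 27.
AQI = 51 + 49/39·27 ≈ 84.92 ⇒ 85.
Site L: 210 lies in 186–304, so I_lo=151, I_hi=200, C_lo=186, C_hi=304.
(200−151)/(304−186) × (210−186) + 151 = 49/118 × 24 + 151 ≈ 160.97 → 161.
AQIs: Site A=112, Site K=126, Site F=85, Site L=161. Sum = 112 + 126 + 85 + 161 = 484.

484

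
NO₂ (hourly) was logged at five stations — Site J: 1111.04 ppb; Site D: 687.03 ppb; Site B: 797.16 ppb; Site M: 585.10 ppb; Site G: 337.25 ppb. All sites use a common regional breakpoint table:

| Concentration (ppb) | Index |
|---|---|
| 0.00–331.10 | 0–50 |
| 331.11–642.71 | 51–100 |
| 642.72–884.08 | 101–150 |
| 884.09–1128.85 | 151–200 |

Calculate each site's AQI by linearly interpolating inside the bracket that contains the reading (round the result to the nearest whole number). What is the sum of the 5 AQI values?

581

Site J: row 884.09–1128.85 (AQI 151–200). (200−151)·(1111.04−884.09)/(1128.85−884.09) + 151 = 49·226.95/244.76 + 151 ≈ 196.43 → 196.
Site D: 687.03 ∈ [642.72, 884.08] ↔ index [101, 150].
101 + (687.03−642.72)·(150−101)/(884.08−642.72) = 101 + 44.31·49/241.36 ≈ 110.00, so AQI = 110.
Site B: 797.16 lies in 642.72–884.08, so I_lo=101, I_hi=150, C_lo=642.72, C_hi=884.08.
(150−101)/(884.08−642.72) × (797.16−642.72) + 101 = 49/241.36 × 154.44 + 101 ≈ 132.35 → 132.
Site M: 585.10 lies in 331.11–642.71, so I_lo=51, I_hi=100, C_lo=331.11, C_hi=642.71.
(100−51)/(642.71−331.11) × (585.10−331.11) + 51 = 49/311.60 × 253.99 + 51 ≈ 90.94 → 91.
Site G: 337.25 ∈ [331.11, 642.71] ↔ index [51, 100].
51 + (337.25−331.11)·(100−51)/(642.71−331.11) = 51 + 6.14·49/311.60 ≈ 51.97, so AQI = 52.
AQIs: Site J=196, Site D=110, Site B=132, Site M=91, Site G=52. Sum = 196 + 110 + 132 + 91 + 52 = 581.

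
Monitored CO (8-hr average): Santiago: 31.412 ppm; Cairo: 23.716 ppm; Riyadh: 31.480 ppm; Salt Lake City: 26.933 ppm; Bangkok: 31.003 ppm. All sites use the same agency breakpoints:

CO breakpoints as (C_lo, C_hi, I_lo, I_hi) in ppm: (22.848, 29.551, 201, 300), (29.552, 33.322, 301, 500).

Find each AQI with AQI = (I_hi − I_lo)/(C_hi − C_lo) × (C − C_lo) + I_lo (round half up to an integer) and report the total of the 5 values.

Santiago: 31.412 lies in 29.552–33.322, so I_lo=301, I_hi=500, C_lo=29.552, C_hi=33.322.
(500−301)/(33.322−29.552) × (31.412−29.552) + 301 = 199/3.770 × 1.860 + 301 ≈ 399.18 → 399.
Cairo: row 22.848–29.551 (AQI 201–300). (300−201)·(23.716−22.848)/(29.551−22.848) + 201 = 99·0.868/6.703 + 201 ≈ 213.82 → 214.
Riyadh: 31.480 ∈ [29.552, 33.322] ↔ index [301, 500].
301 + (31.480−29.552)·(500−301)/(33.322−29.552) = 301 + 1.928·199/3.770 ≈ 402.77, so AQI = 403.
Salt Lake City: row 22.848–29.551 (AQI 201–300). (300−201)·(26.933−22.848)/(29.551−22.848) + 201 = 99·4.085/6.703 + 201 ≈ 261.33 → 261.
Bangkok 31.003: bracket 29.552–33.322 → index 301–500; slope 199/3.770, offset 1.451.
AQI = 301 + 199/3.770·1.451 ≈ 377.59 ⇒ 378.
AQIs: Santiago=399, Cairo=214, Riyadh=403, Salt Lake City=261, Bangkok=378. Sum = 399 + 214 + 403 + 261 + 378 = 1655.

1655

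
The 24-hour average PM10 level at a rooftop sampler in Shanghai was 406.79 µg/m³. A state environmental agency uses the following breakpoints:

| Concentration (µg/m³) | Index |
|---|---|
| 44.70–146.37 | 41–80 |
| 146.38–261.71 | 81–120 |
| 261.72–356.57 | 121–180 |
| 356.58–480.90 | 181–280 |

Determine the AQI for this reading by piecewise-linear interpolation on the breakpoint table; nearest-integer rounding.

PM10: row 356.58–480.90 (AQI 181–280). (280−181)·(406.79−356.58)/(480.90−356.58) + 181 = 99·50.21/124.32 + 181 ≈ 220.98 → 221.

221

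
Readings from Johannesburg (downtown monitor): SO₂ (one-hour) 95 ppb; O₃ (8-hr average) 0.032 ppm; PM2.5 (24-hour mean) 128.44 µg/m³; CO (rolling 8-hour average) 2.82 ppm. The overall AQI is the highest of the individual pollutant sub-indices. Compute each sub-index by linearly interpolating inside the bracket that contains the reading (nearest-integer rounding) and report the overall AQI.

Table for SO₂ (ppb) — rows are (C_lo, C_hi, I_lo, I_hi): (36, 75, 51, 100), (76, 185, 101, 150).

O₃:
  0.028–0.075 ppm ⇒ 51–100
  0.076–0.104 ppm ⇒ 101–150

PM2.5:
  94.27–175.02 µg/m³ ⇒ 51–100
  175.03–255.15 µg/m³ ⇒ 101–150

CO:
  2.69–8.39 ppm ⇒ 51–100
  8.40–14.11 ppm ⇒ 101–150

SO₂ 95: bracket 76–185 → index 101–150; slope 49/109, offset 19.
AQI = 101 + 49/109·19 ≈ 109.54 ⇒ 110.
O₃: row 0.028–0.075 (AQI 51–100). (100−51)·(0.032−0.028)/(0.075−0.028) + 51 = 49·0.004/0.047 + 51 ≈ 55.17 → 55.
PM2.5: 128.44 lies in 94.27–175.02, so I_lo=51, I_hi=100, C_lo=94.27, C_hi=175.02.
(100−51)/(175.02−94.27) × (128.44−94.27) + 51 = 49/80.75 × 34.17 + 51 ≈ 71.73 → 72.
CO 2.82: bracket 2.69–8.39 → index 51–100; slope 49/5.70, offset 0.13.
AQI = 51 + 49/5.70·0.13 ≈ 52.12 ⇒ 52.
Sub-indices: SO₂→110, O₃→55, PM2.5→72, CO→52. Overall AQI = max = 110; dominant pollutant is SO₂.

110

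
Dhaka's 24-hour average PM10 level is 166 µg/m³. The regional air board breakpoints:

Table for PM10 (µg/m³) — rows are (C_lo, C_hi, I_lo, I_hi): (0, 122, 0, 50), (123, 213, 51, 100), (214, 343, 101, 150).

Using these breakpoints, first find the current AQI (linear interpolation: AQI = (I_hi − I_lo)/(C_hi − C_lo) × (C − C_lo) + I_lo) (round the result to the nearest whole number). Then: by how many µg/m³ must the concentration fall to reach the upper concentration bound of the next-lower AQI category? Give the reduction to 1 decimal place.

PM10: 166 lies in 123–213, so I_lo=51, I_hi=100, C_lo=123, C_hi=213.
(100−51)/(213−123) × (166−123) + 51 = 49/90 × 43 + 51 ≈ 74.41 → 74.
Current AQI 74 is in the Moderate range (51–100). The next-lower category tops out at AQI 50, whose upper concentration bound is 122 µg/m³.
Reduction needed = 166 − 122 = 44.0 µg/m³.

44.0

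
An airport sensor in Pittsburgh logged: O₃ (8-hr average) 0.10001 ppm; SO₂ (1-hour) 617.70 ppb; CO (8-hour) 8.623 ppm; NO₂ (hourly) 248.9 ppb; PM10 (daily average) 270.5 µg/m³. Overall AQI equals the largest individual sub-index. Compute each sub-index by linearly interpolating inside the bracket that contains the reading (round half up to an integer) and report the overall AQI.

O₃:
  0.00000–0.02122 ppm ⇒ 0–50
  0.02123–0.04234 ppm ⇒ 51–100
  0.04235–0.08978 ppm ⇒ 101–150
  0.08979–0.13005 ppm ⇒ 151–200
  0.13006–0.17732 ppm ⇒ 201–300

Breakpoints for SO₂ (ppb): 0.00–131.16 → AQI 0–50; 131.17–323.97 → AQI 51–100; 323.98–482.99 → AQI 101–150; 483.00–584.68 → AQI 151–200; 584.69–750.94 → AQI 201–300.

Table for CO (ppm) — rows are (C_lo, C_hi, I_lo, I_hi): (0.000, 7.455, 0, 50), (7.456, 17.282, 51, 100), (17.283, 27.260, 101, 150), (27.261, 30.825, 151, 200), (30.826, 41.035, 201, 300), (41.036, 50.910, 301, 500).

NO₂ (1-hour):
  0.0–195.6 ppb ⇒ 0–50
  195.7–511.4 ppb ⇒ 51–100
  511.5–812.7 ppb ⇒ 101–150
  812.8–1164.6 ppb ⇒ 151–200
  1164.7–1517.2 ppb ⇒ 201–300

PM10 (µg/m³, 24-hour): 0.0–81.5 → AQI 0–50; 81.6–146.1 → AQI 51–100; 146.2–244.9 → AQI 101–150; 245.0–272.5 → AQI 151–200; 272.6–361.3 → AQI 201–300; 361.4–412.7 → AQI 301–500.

O₃: 0.10001 ∈ [0.08979, 0.13005] ↔ index [151, 200].
151 + (0.10001−0.08979)·(200−151)/(0.13005−0.08979) = 151 + 0.01022·49/0.04026 ≈ 163.44, so AQI = 163.
SO₂: 617.70 ∈ [584.69, 750.94] ↔ index [201, 300].
201 + (617.70−584.69)·(300−201)/(750.94−584.69) = 201 + 33.01·99/166.25 ≈ 220.66, so AQI = 221.
CO: 8.623 ∈ [7.456, 17.282] ↔ index [51, 100].
51 + (8.623−7.456)·(100−51)/(17.282−7.456) = 51 + 1.167·49/9.826 ≈ 56.82, so AQI = 57.
NO₂: 248.9 lies in 195.7–511.4, so I_lo=51, I_hi=100, C_lo=195.7, C_hi=511.4.
(100−51)/(511.4−195.7) × (248.9−195.7) + 51 = 49/315.7 × 53.2 + 51 ≈ 59.26 → 59.
PM10 270.5: bracket 245.0–272.5 → index 151–200; slope 49/27.5, offset 25.5.
AQI = 151 + 49/27.5·25.5 ≈ 196.44 ⇒ 196.
Sub-indices: O₃→163, SO₂→221, CO→57, NO₂→59, PM10→196. Overall AQI = max = 221; dominant pollutant is SO₂.

221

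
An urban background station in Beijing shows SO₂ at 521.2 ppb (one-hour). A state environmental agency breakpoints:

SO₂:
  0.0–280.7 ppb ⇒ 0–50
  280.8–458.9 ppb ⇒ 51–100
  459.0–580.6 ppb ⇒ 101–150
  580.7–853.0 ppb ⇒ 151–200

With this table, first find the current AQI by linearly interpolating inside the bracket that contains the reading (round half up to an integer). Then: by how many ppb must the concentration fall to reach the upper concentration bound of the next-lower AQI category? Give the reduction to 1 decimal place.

SO₂: 521.2 ∈ [459.0, 580.6] ↔ index [101, 150].
101 + (521.2−459.0)·(150−101)/(580.6−459.0) = 101 + 62.2·49/121.6 ≈ 126.06, so AQI = 126.
Current AQI 126 is in the Unhealthy for Sensitive Groups range (101–150). The next-lower category tops out at AQI 100, whose upper concentration bound is 458.9 ppb.
Reduction needed = 521.2 − 458.9 = 62.3 ppb.

62.3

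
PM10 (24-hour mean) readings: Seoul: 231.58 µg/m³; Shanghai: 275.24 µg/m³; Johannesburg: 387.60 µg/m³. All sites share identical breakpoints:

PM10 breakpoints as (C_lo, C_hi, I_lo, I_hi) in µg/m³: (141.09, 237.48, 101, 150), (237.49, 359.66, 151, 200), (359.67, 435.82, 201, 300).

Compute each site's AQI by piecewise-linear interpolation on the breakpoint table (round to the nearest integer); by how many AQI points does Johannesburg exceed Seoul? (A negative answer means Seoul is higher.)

90

Seoul: 231.58 lies in 141.09–237.48, so I_lo=101, I_hi=150, C_lo=141.09, C_hi=237.48.
(150−101)/(237.48−141.09) × (231.58−141.09) + 101 = 49/96.39 × 90.49 + 101 ≈ 147.00 → 147.
Shanghai 275.24: bracket 237.49–359.66 → index 151–200; slope 49/122.17, offset 37.75.
AQI = 151 + 49/122.17·37.75 ≈ 166.14 ⇒ 166.
Johannesburg: row 359.67–435.82 (AQI 201–300). (300−201)·(387.60−359.67)/(435.82−359.67) + 201 = 99·27.93/76.15 + 201 ≈ 237.31 → 237.
AQIs: Seoul=147, Shanghai=166, Johannesburg=237. Johannesburg (237) − Seoul (147) = 90.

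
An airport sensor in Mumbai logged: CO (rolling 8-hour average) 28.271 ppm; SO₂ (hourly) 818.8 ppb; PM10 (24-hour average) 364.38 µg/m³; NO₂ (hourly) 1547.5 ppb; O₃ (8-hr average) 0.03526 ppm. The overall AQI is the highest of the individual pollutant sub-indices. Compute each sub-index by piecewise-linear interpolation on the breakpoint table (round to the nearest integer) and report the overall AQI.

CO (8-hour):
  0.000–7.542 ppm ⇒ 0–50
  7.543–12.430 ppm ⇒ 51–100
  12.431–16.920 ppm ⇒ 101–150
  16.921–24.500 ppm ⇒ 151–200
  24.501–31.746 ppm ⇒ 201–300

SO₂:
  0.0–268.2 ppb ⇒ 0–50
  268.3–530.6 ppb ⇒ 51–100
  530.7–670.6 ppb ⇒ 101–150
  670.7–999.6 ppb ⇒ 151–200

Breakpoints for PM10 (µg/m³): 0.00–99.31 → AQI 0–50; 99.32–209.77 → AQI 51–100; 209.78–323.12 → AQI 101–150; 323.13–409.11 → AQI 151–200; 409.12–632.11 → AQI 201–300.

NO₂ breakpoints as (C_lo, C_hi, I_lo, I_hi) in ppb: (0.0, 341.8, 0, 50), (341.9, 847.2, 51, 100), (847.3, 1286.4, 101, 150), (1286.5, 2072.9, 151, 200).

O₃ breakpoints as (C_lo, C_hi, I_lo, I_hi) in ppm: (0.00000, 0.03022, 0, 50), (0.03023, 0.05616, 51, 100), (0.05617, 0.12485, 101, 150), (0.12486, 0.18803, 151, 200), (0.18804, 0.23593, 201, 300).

253

CO: row 24.501–31.746 (AQI 201–300). (300−201)·(28.271−24.501)/(31.746−24.501) + 201 = 99·3.770/7.245 + 201 ≈ 252.52 → 253.
SO₂: 818.8 lies in 670.7–999.6, so I_lo=151, I_hi=200, C_lo=670.7, C_hi=999.6.
(200−151)/(999.6−670.7) × (818.8−670.7) + 151 = 49/328.9 × 148.1 + 151 ≈ 173.06 → 173.
PM10 364.38: bracket 323.13–409.11 → index 151–200; slope 49/85.98, offset 41.25.
AQI = 151 + 49/85.98·41.25 ≈ 174.51 ⇒ 175.
NO₂: 1547.5 lies in 1286.5–2072.9, so I_lo=151, I_hi=200, C_lo=1286.5, C_hi=2072.9.
(200−151)/(2072.9−1286.5) × (1547.5−1286.5) + 151 = 49/786.4 × 261.0 + 151 ≈ 167.26 → 167.
O₃ 0.03526: bracket 0.03023–0.05616 → index 51–100; slope 49/0.02593, offset 0.00503.
AQI = 51 + 49/0.02593·0.00503 ≈ 60.51 ⇒ 61.
Sub-indices: CO→253, SO₂→173, PM10→175, NO₂→167, O₃→61. Overall AQI = max = 253; dominant pollutant is CO.
AQI 253: Very Unhealthy.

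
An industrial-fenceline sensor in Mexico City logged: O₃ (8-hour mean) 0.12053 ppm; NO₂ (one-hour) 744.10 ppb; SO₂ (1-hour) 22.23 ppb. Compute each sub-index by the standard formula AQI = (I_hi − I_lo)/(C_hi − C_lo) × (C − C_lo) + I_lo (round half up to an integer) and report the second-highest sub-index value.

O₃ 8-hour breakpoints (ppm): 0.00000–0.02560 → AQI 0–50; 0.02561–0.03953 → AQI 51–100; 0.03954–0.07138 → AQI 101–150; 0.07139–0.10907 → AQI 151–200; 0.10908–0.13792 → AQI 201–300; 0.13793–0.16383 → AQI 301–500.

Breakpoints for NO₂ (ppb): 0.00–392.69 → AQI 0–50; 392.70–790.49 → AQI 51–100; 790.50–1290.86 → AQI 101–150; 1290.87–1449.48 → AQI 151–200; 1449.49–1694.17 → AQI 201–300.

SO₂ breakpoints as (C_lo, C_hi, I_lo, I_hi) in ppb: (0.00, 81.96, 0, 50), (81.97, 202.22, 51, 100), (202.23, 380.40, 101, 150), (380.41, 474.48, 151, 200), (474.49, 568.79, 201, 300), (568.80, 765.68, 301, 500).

94

O₃: row 0.10908–0.13792 (AQI 201–300). (300−201)·(0.12053−0.10908)/(0.13792−0.10908) + 201 = 99·0.01145/0.02884 + 201 ≈ 240.30 → 240.
NO₂: 744.10 lies in 392.70–790.49, so I_lo=51, I_hi=100, C_lo=392.70, C_hi=790.49.
(100−51)/(790.49−392.70) × (744.10−392.70) + 51 = 49/397.79 × 351.40 + 51 ≈ 94.29 → 94.
SO₂: 22.23 ∈ [0.00, 81.96] ↔ index [0, 50].
0 + (22.23−0.00)·(50−0)/(81.96−0.00) = 0 + 22.23·50/81.96 ≈ 13.56, so AQI = 14.
Sub-indices: O₃→240, NO₂→94, SO₂→14. Ranked high→low: 240, 94, 14. Second-highest sub-index = 94.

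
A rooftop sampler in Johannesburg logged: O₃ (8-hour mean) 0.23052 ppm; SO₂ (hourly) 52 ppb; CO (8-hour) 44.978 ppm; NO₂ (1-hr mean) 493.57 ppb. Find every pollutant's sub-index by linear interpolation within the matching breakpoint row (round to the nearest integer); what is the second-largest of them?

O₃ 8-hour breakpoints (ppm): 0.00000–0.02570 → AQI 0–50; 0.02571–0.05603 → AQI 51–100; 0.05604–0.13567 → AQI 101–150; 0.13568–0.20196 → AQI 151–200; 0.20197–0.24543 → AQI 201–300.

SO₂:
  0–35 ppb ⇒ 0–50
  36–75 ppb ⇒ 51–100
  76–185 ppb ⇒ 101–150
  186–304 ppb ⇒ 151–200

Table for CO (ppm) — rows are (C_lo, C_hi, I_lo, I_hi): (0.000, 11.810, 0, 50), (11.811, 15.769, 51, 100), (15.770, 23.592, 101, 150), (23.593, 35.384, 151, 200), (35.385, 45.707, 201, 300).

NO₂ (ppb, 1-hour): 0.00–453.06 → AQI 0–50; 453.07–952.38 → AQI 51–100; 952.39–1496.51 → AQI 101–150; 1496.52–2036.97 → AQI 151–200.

O₃ 0.23052: bracket 0.20197–0.24543 → index 201–300; slope 99/0.04346, offset 0.02855.
AQI = 201 + 99/0.04346·0.02855 ≈ 266.04 ⇒ 266.
SO₂: 52 lies in 36–75, so I_lo=51, I_hi=100, C_lo=36, C_hi=75.
(100−51)/(75−36) × (52−36) + 51 = 49/39 × 16 + 51 ≈ 71.10 → 71.
CO 44.978: bracket 35.385–45.707 → index 201–300; slope 99/10.322, offset 9.593.
AQI = 201 + 99/10.322·9.593 ≈ 293.01 ⇒ 293.
NO₂: row 453.07–952.38 (AQI 51–100). (100−51)·(493.57−453.07)/(952.38−453.07) + 51 = 49·40.50/499.31 + 51 ≈ 54.97 → 55.
Sub-indices: O₃→266, SO₂→71, CO→293, NO₂→55. Ranked high→low: 293, 266, 71, 55. Second-highest sub-index = 266.

266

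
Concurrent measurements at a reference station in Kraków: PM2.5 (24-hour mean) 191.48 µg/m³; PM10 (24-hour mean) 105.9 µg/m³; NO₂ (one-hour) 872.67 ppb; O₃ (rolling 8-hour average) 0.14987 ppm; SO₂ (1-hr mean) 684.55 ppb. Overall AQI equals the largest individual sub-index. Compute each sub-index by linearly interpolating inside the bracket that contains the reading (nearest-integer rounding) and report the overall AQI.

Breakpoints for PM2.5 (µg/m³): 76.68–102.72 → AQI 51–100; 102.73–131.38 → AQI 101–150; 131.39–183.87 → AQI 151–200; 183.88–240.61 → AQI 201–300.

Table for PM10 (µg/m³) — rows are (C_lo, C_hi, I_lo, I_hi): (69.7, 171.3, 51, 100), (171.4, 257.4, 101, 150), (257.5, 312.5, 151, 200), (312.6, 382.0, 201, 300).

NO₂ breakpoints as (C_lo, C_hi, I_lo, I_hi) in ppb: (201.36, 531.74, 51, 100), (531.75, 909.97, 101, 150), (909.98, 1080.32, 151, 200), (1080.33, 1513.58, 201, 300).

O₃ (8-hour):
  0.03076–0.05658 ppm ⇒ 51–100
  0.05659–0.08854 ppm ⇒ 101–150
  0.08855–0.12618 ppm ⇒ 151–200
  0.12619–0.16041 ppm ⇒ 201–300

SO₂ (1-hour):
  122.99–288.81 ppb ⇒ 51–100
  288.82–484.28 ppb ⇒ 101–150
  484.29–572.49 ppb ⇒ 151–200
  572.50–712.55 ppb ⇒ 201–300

PM2.5 191.48: bracket 183.88–240.61 → index 201–300; slope 99/56.73, offset 7.60.
AQI = 201 + 99/56.73·7.60 ≈ 214.26 ⇒ 214.
PM10: 105.9 ∈ [69.7, 171.3] ↔ index [51, 100].
51 + (105.9−69.7)·(100−51)/(171.3−69.7) = 51 + 36.2·49/101.6 ≈ 68.46, so AQI = 68.
NO₂: row 531.75–909.97 (AQI 101–150). (150−101)·(872.67−531.75)/(909.97−531.75) + 101 = 49·340.92/378.22 + 101 ≈ 145.17 → 145.
O₃: 0.14987 ∈ [0.12619, 0.16041] ↔ index [201, 300].
201 + (0.14987−0.12619)·(300−201)/(0.16041−0.12619) = 201 + 0.02368·99/0.03422 ≈ 269.51, so AQI = 270.
SO₂: 684.55 ∈ [572.50, 712.55] ↔ index [201, 300].
201 + (684.55−572.50)·(300−201)/(712.55−572.50) = 201 + 112.05·99/140.05 ≈ 280.21, so AQI = 280.
Sub-indices: PM2.5→214, PM10→68, NO₂→145, O₃→270, SO₂→280. Overall AQI = max = 280; dominant pollutant is SO₂.

280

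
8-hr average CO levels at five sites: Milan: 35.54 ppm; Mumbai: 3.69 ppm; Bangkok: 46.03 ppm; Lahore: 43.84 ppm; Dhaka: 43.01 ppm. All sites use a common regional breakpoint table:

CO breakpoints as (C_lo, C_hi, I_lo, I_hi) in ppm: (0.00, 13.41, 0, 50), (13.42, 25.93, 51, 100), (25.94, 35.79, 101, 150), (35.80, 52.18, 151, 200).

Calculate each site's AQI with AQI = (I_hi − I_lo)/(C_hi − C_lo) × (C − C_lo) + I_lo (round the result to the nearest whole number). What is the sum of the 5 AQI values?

Milan 35.54: bracket 25.94–35.79 → index 101–150; slope 49/9.85, offset 9.60.
AQI = 101 + 49/9.85·9.60 ≈ 148.76 ⇒ 149.
Mumbai 3.69: bracket 0.00–13.41 → index 0–50; slope 50/13.41, offset 3.69.
AQI = 0 + 50/13.41·3.69 ≈ 13.76 ⇒ 14.
Bangkok: 46.03 lies in 35.80–52.18, so I_lo=151, I_hi=200, C_lo=35.80, C_hi=52.18.
(200−151)/(52.18−35.80) × (46.03−35.80) + 151 = 49/16.38 × 10.23 + 151 ≈ 181.60 → 182.
Lahore: row 35.80–52.18 (AQI 151–200). (200−151)·(43.84−35.80)/(52.18−35.80) + 151 = 49·8.04/16.38 + 151 ≈ 175.05 → 175.
Dhaka: 43.01 ∈ [35.80, 52.18] ↔ index [151, 200].
151 + (43.01−35.80)·(200−151)/(52.18−35.80) = 151 + 7.21·49/16.38 ≈ 172.57, so AQI = 173.
AQIs: Milan=149, Mumbai=14, Bangkok=182, Lahore=175, Dhaka=173. Sum = 149 + 14 + 182 + 175 + 173 = 693.

693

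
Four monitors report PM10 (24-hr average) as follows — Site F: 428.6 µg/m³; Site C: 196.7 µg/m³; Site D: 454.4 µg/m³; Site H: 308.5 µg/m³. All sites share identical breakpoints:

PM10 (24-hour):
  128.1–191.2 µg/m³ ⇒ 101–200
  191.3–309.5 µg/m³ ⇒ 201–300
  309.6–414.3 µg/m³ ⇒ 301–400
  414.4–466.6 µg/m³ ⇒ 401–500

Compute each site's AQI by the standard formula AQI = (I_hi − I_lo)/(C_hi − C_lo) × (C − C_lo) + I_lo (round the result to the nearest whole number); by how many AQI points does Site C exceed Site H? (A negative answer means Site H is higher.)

-93

Site F: row 414.4–466.6 (AQI 401–500). (500−401)·(428.6−414.4)/(466.6−414.4) + 401 = 99·14.2/52.2 + 401 ≈ 427.93 → 428.
Site C: 196.7 ∈ [191.3, 309.5] ↔ index [201, 300].
201 + (196.7−191.3)·(300−201)/(309.5−191.3) = 201 + 5.4·99/118.2 ≈ 205.52, so AQI = 206.
Site D 454.4: bracket 414.4–466.6 → index 401–500; slope 99/52.2, offset 40.0.
AQI = 401 + 99/52.2·40.0 ≈ 476.86 ⇒ 477.
Site H: 308.5 lies in 191.3–309.5, so I_lo=201, I_hi=300, C_lo=191.3, C_hi=309.5.
(300−201)/(309.5−191.3) × (308.5−191.3) + 201 = 99/118.2 × 117.2 + 201 ≈ 299.16 → 299.
AQIs: Site F=428, Site C=206, Site D=477, Site H=299. Site C (206) − Site H (299) = -93.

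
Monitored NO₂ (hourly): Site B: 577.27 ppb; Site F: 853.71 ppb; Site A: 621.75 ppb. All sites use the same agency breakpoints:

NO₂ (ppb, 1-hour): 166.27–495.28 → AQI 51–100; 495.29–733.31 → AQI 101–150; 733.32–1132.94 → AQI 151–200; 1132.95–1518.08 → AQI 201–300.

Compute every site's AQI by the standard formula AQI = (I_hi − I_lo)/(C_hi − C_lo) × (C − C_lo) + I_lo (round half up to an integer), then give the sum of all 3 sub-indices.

411

Site B: 577.27 lies in 495.29–733.31, so I_lo=101, I_hi=150, C_lo=495.29, C_hi=733.31.
(150−101)/(733.31−495.29) × (577.27−495.29) + 101 = 49/238.02 × 81.98 + 101 ≈ 117.88 → 118.
Site F 853.71: bracket 733.32–1132.94 → index 151–200; slope 49/399.62, offset 120.39.
AQI = 151 + 49/399.62·120.39 ≈ 165.76 ⇒ 166.
Site A 621.75: bracket 495.29–733.31 → index 101–150; slope 49/238.02, offset 126.46.
AQI = 101 + 49/238.02·126.46 ≈ 127.03 ⇒ 127.
AQIs: Site B=118, Site F=166, Site A=127. Sum = 118 + 166 + 127 = 411.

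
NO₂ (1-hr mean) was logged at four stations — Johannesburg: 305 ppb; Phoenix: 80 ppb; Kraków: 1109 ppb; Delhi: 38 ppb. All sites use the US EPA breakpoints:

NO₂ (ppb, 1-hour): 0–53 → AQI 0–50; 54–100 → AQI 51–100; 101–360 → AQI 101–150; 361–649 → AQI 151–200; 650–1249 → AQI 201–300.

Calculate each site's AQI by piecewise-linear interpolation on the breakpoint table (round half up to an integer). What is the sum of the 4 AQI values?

Johannesburg 305: bracket 101–360 → index 101–150; slope 49/259, offset 204.
AQI = 101 + 49/259·204 ≈ 139.59 ⇒ 140.
Phoenix: 80 ∈ [54, 100] ↔ index [51, 100].
51 + (80−54)·(100−51)/(100−54) = 51 + 26·49/46 ≈ 78.70, so AQI = 79.
Kraków: row 650–1249 (AQI 201–300). (300−201)·(1109−650)/(1249−650) + 201 = 99·459/599 + 201 ≈ 276.86 → 277.
Delhi: 38 ∈ [0, 53] ↔ index [0, 50].
0 + (38−0)·(50−0)/(53−0) = 0 + 38·50/53 ≈ 35.85, so AQI = 36.
AQIs: Johannesburg=140, Phoenix=79, Kraków=277, Delhi=36. Sum = 140 + 79 + 277 + 36 = 532.

532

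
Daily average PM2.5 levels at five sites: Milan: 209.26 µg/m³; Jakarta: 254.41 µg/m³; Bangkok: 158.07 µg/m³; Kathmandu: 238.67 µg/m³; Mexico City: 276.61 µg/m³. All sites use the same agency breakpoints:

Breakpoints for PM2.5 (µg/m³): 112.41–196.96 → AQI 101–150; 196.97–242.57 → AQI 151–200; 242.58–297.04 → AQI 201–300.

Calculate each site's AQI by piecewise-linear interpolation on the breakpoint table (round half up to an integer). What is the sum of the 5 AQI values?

Milan 209.26: bracket 196.97–242.57 → index 151–200; slope 49/45.60, offset 12.29.
AQI = 151 + 49/45.60·12.29 ≈ 164.21 ⇒ 164.
Jakarta: 254.41 ∈ [242.58, 297.04] ↔ index [201, 300].
201 + (254.41−242.58)·(300−201)/(297.04−242.58) = 201 + 11.83·99/54.46 ≈ 222.51, so AQI = 223.
Bangkok 158.07: bracket 112.41–196.96 → index 101–150; slope 49/84.55, offset 45.66.
AQI = 101 + 49/84.55·45.66 ≈ 127.46 ⇒ 127.
Kathmandu: 238.67 lies in 196.97–242.57, so I_lo=151, I_hi=200, C_lo=196.97, C_hi=242.57.
(200−151)/(242.57−196.97) × (238.67−196.97) + 151 = 49/45.60 × 41.70 + 151 ≈ 195.81 → 196.
Mexico City: row 242.58–297.04 (AQI 201–300). (300−201)·(276.61−242.58)/(297.04−242.58) + 201 = 99·34.03/54.46 + 201 ≈ 262.86 → 263.
AQIs: Milan=164, Jakarta=223, Bangkok=127, Kathmandu=196, Mexico City=263. Sum = 164 + 223 + 127 + 196 + 263 = 973.

973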